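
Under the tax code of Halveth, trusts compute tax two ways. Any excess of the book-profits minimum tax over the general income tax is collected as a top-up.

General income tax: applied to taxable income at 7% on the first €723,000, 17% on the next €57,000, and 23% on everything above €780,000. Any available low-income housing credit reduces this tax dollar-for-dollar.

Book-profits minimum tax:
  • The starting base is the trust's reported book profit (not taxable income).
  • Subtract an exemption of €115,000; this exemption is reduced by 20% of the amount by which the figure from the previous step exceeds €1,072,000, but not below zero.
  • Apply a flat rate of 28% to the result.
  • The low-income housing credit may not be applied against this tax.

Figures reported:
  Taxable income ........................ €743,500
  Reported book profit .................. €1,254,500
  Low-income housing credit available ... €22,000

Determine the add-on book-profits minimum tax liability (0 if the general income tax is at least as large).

€297,185

Book-profits minimum tax:
  Base (reported book profit): €1,254,500
  Exemption: €115,000 − 20% × (€1,254,500 − €1,072,000) = €115,000 − €36,500 = €78,500
  Base: €1,254,500 − €78,500 = €1,176,000
  €1,176,000 × 28% = €329,280

General income tax:
  €723,000 × 7% = €50,610
  €20,500 × 17% = €3,485
  → €54,095
  Less low-income housing credit €22,000 → €32,095

Excess of book-profits minimum tax over general income tax: €329,280 − €32,095 = €297,185.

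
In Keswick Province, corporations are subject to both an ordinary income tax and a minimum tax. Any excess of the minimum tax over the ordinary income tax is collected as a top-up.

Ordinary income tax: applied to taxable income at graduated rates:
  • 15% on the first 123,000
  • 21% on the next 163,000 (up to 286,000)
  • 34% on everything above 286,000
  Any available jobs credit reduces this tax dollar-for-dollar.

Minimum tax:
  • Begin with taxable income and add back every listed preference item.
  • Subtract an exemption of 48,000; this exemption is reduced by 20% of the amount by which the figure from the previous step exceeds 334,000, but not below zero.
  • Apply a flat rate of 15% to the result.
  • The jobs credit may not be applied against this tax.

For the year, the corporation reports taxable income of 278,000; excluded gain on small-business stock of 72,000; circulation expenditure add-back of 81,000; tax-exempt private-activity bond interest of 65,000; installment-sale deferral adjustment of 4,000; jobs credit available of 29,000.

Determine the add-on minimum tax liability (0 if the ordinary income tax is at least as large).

50,780

Ordinary income tax:
  123,000 × 15% = 18,450
  155,000 × 21% = 32,550
  → 51,000
  Less jobs credit 29,000 → 22,000

Minimum tax:
  Adjusted income: 278,000 + 72,000 + 81,000 + 65,000 + 4,000 = 500,000
  Exemption: 48,000 − 20% × (500,000 − 334,000) = 48,000 − 33,200 = 14,800
  Base: 500,000 − 14,800 = 485,200
  485,200 × 15% = 72,780

Excess of minimum tax over ordinary income tax: 72,780 − 22,000 = 50,780.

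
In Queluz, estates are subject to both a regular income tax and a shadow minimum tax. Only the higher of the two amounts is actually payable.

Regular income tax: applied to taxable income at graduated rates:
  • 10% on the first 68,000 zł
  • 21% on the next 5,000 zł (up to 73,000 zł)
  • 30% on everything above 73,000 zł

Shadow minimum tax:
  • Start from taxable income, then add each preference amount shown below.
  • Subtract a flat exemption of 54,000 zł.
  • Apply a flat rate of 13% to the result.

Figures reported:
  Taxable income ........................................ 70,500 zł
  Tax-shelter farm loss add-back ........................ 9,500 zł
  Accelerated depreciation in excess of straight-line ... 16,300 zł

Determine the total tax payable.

7,325 zł

Regular income tax:
  68,000 zł × 10% = 6,800 zł
  2,500 zł × 21% = 525 zł
  → 7,325 zł

Shadow minimum tax:
  Adjusted income: 70,500 zł + 9,500 zł + 16,300 zł = 96,300 zł
  Less exemption 54,000 zł → base 42,300 zł
  42,300 zł × 13% = 5,499 zł

7,325 zł > 5,499 zł, so the regular income tax governs.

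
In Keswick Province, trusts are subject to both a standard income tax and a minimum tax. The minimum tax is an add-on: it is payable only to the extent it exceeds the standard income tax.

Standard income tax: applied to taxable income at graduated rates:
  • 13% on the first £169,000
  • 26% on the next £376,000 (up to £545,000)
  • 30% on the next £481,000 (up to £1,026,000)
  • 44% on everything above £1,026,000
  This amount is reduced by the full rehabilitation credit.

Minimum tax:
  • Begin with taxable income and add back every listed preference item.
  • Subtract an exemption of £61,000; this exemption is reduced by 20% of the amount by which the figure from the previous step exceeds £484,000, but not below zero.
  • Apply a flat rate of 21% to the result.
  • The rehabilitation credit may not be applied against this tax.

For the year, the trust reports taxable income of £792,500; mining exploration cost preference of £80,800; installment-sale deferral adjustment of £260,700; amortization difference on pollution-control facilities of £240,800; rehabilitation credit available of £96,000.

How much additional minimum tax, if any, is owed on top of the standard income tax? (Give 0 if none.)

Minimum tax:
  Adjusted income: £792,500 + £80,800 + £260,700 + £240,800 = £1,374,800
  Exemption: 20% × (£1,374,800 − £484,000) = £178,160 ≥ £61,000, so the exemption is fully phased out
  Base: £1,374,800 − £0 = £1,374,800
  £1,374,800 × 21% = £288,708

Standard income tax:
  £169,000 × 13% = £21,970
  £376,000 × 26% = £97,760
  £247,500 × 30% = £74,250
  → £193,980
  Less rehabilitation credit £96,000 → £97,980

Excess of minimum tax over standard income tax: £288,708 − £97,980 = £190,728.

£190,728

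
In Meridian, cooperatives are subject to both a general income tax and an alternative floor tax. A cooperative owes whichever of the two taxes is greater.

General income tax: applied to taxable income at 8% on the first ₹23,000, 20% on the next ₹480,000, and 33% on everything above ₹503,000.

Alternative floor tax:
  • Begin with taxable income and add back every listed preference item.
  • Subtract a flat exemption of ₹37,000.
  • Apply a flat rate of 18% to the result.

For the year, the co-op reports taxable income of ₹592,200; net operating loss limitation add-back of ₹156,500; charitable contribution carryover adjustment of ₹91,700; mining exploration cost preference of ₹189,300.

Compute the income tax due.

₹178,686

General income tax:
  ₹23,000 × 8% = ₹1,840
  ₹480,000 × 20% = ₹96,000
  ₹89,200 × 33% = ₹29,436
  → ₹127,276

Alternative floor tax:
  Adjusted income: ₹592,200 + ₹156,500 + ₹91,700 + ₹189,300 = ₹1,029,700
  Less exemption ₹37,000 → base ₹992,700
  ₹992,700 × 18% = ₹178,686

₹178,686 > ₹127,276, so the alternative floor tax is the binding amount.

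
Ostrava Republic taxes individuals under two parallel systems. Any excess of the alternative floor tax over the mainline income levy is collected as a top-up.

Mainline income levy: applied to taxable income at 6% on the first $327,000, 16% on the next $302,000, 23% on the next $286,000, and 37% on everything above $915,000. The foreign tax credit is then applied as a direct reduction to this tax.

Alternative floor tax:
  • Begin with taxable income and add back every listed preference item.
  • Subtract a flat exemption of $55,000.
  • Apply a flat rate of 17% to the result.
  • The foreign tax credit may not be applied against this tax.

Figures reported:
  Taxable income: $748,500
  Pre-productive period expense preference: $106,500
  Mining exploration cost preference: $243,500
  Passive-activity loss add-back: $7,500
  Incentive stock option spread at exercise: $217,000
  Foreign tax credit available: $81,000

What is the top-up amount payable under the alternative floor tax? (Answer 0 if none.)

$201,135

Mainline income levy:
  $327,000 × 6% = $19,620
  $302,000 × 16% = $48,320
  $119,500 × 23% = $27,485
  → $95,425
  Less foreign tax credit $81,000 → $14,425

Alternative floor tax:
  Adjusted income: $748,500 + $106,500 + $243,500 + $7,500 + $217,000 = $1,323,000
  Less exemption $55,000 → base $1,268,000
  $1,268,000 × 17% = $215,560

Excess of alternative floor tax over mainline income levy: $215,560 − $14,425 = $201,135.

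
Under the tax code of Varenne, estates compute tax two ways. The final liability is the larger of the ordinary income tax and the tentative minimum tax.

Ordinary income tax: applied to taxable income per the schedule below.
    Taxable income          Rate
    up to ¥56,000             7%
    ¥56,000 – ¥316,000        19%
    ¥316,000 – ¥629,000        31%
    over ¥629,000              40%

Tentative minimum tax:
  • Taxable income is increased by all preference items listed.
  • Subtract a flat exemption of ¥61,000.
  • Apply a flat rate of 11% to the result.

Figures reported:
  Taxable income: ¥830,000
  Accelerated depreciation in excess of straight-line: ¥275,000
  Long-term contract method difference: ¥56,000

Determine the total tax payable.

¥230,750

Tentative minimum tax:
  Adjusted income: ¥830,000 + ¥275,000 + ¥56,000 = ¥1,161,000
  Less exemption ¥61,000 → base ¥1,100,000
  ¥1,100,000 × 11% = ¥121,000

Ordinary income tax:
  ¥56,000 × 7% = ¥3,920
  ¥260,000 × 19% = ¥49,400
  ¥313,000 × 31% = ¥97,030
  ¥201,000 × 40% = ¥80,400
  → ¥230,750

¥230,750 > ¥121,000, so the ordinary income tax governs.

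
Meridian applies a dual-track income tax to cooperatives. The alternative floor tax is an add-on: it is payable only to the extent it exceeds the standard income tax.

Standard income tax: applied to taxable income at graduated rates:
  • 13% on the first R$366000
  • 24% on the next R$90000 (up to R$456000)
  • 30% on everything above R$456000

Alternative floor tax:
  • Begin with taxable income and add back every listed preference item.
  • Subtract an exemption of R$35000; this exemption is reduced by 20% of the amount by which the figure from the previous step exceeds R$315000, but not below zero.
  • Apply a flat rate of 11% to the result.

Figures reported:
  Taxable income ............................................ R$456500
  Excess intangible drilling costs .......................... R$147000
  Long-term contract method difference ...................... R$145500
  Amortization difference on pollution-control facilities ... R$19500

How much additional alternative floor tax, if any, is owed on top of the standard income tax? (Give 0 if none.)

R$15205

Standard income tax:
  R$366000 × 13% = R$47580
  R$90000 × 24% = R$21600
  R$500 × 30% = R$150
  → R$69330

Alternative floor tax:
  Adjusted income: R$456500 + R$147000 + R$145500 + R$19500 = R$768500
  Exemption: 20% × (R$768500 − R$315000) = R$90700 ≥ R$35000, so the exemption is fully phased out
  Base: R$768500 − R$0 = R$768500
  R$768500 × 11% = R$84535

Excess of alternative floor tax over standard income tax: R$84535 − R$69330 = R$15205.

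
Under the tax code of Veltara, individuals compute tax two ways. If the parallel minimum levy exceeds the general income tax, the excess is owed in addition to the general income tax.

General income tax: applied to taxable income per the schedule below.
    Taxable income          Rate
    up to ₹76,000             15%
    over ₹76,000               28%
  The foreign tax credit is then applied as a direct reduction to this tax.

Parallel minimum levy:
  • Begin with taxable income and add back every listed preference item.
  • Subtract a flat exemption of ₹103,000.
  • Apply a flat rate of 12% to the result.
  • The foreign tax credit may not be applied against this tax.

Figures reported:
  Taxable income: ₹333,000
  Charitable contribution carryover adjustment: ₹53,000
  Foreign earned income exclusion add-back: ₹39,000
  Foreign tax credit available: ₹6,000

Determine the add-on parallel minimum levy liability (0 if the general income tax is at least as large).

Parallel minimum levy:
  Adjusted income: ₹333,000 + ₹53,000 + ₹39,000 = ₹425,000
  Less exemption ₹103,000 → base ₹322,000
  ₹322,000 × 12% = ₹38,640

General income tax:
  ₹76,000 × 15% = ₹11,400
  ₹257,000 × 28% = ₹71,960
  → ₹83,360
  Less foreign tax credit ₹6,000 → ₹77,360

₹38,640 ≤ ₹77,360, so no add-on is due.

₹0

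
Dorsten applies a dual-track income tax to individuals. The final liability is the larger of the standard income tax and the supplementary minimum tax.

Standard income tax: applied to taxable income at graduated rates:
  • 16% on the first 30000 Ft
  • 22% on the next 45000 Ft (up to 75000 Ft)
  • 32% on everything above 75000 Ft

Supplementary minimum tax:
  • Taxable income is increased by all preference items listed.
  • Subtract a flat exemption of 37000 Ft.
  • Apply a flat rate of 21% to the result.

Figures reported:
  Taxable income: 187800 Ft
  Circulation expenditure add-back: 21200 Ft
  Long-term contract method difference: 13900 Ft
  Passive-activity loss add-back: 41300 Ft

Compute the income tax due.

Supplementary minimum tax:
  Adjusted income: 187800 Ft + 21200 Ft + 13900 Ft + 41300 Ft = 264200 Ft
  Less exemption 37000 Ft → base 227200 Ft
  227200 Ft × 21% = 47712 Ft

Standard income tax:
  30000 Ft × 16% = 4800 Ft
  45000 Ft × 22% = 9900 Ft
  112800 Ft × 32% = 36096 Ft
  → 50796 Ft

50796 Ft > 47712 Ft, so the standard income tax governs.

50796 Ft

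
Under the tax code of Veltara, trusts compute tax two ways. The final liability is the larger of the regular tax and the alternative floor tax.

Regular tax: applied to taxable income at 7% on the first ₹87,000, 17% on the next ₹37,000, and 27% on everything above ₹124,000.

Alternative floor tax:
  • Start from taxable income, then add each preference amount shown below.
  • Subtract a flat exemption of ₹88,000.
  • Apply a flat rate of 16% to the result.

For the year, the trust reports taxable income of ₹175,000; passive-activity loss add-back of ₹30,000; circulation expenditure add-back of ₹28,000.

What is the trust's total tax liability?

₹26,150

Alternative floor tax:
  Adjusted income: ₹175,000 + ₹30,000 + ₹28,000 = ₹233,000
  Less exemption ₹88,000 → base ₹145,000
  ₹145,000 × 16% = ₹23,200

Regular tax:
  ₹87,000 × 7% = ₹6,090
  ₹37,000 × 17% = ₹6,290
  ₹51,000 × 27% = ₹13,770
  → ₹26,150

₹26,150 > ₹23,200, so the regular tax governs.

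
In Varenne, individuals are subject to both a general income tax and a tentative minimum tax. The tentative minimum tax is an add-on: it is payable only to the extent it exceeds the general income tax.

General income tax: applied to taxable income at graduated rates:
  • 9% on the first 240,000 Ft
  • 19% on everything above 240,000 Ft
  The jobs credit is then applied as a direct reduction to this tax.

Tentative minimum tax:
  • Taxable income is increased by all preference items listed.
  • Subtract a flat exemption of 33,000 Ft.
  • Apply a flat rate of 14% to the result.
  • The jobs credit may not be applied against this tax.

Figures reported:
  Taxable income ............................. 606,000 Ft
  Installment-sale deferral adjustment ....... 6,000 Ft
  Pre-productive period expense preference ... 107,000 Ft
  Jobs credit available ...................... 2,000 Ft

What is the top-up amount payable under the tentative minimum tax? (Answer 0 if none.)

General income tax:
  240,000 Ft × 9% = 21,600 Ft
  366,000 Ft × 19% = 69,540 Ft
  → 91,140 Ft
  Less jobs credit 2,000 Ft → 89,140 Ft

Tentative minimum tax:
  Adjusted income: 606,000 Ft + 6,000 Ft + 107,000 Ft = 719,000 Ft
  Less exemption 33,000 Ft → base 686,000 Ft
  686,000 Ft × 14% = 96,040 Ft

Excess of tentative minimum tax over general income tax: 96,040 Ft − 89,140 Ft = 6,900 Ft.

6,900 Ft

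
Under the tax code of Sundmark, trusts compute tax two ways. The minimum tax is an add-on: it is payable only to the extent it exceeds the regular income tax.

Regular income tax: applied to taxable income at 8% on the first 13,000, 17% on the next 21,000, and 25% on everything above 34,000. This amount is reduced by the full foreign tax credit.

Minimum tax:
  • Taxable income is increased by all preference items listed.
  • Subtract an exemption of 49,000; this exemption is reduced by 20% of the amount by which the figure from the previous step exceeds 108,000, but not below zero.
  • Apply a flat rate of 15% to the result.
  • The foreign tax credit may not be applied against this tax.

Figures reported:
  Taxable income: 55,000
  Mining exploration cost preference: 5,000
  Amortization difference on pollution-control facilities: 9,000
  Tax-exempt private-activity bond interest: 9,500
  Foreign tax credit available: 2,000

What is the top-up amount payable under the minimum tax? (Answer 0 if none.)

Minimum tax:
  Adjusted income: 55,000 + 5,000 + 9,000 + 9,500 = 78,500
  Exemption: 78,500 ≤ 108,000, so full 49,000 applies
  Base: 78,500 − 49,000 = 29,500
  29,500 × 15% = 4,425

Regular income tax:
  13,000 × 8% = 1,040
  21,000 × 17% = 3,570
  21,000 × 25% = 5,250
  → 9,860
  Less foreign tax credit 2,000 → 7,860

4,425 ≤ 7,860, so no add-on is due.

0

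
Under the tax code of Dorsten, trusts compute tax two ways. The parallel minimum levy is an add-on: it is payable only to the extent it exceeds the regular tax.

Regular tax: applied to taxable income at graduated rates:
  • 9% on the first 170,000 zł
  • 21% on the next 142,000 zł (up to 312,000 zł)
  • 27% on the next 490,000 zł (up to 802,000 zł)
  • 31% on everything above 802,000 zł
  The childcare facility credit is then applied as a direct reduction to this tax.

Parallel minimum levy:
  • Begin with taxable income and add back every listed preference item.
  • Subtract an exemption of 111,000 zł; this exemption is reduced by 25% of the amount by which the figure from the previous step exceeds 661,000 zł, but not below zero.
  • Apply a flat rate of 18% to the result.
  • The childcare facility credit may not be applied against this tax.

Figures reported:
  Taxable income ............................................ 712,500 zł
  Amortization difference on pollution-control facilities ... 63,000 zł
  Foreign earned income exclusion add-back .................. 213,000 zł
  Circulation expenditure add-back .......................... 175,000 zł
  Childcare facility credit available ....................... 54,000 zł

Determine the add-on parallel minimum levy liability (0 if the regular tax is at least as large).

Parallel minimum levy:
  Adjusted income: 712,500 zł + 63,000 zł + 213,000 zł + 175,000 zł = 1,163,500 zł
  Exemption: 25% × (1,163,500 zł − 661,000 zł) = 125,625 zł ≥ 111,000 zł, so the exemption is fully phased out
  Base: 1,163,500 zł − 0 zł = 1,163,500 zł
  1,163,500 zł × 18% = 209,430 zł

Regular tax:
  170,000 zł × 9% = 15,300 zł
  142,000 zł × 21% = 29,820 zł
  400,500 zł × 27% = 108,135 zł
  → 153,255 zł
  Less childcare facility credit 54,000 zł → 99,255 zł

Excess of parallel minimum levy over regular tax: 209,430 zł − 99,255 zł = 110,175 zł.

110,175 zł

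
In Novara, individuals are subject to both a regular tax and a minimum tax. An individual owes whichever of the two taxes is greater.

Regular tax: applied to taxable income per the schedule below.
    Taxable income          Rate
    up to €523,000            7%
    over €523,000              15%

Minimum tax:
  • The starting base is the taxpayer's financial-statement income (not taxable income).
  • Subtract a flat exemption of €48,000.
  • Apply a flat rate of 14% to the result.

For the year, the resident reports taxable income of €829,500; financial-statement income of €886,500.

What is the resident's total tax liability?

€117,390

Regular tax:
  €523,000 × 7% = €36,610
  €306,500 × 15% = €45,975
  → €82,585

Minimum tax:
  Base (financial-statement income): €886,500
  Less exemption €48,000 → base €838,500
  €838,500 × 14% = €117,390

€117,390 > €82,585, so the minimum tax is the binding amount.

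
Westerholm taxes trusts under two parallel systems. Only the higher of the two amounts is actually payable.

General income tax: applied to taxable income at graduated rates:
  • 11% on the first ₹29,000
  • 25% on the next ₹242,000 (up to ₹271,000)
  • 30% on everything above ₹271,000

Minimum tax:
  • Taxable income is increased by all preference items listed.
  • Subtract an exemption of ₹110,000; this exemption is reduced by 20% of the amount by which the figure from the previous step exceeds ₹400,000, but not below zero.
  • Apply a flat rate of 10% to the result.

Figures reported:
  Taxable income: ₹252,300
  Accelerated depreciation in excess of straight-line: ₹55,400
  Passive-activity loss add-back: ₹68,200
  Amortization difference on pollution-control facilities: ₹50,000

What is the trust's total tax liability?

₹59,015

General income tax:
  ₹29,000 × 11% = ₹3,190
  ₹223,300 × 25% = ₹55,825
  → ₹59,015

Minimum tax:
  Adjusted income: ₹252,300 + ₹55,400 + ₹68,200 + ₹50,000 = ₹425,900
  Exemption: ₹110,000 − 20% × (₹425,900 − ₹400,000) = ₹110,000 − ₹5,180 = ₹104,820
  Base: ₹425,900 − ₹104,820 = ₹321,080
  ₹321,080 × 10% = ₹32,108

₹59,015 > ₹32,108, so the general income tax governs.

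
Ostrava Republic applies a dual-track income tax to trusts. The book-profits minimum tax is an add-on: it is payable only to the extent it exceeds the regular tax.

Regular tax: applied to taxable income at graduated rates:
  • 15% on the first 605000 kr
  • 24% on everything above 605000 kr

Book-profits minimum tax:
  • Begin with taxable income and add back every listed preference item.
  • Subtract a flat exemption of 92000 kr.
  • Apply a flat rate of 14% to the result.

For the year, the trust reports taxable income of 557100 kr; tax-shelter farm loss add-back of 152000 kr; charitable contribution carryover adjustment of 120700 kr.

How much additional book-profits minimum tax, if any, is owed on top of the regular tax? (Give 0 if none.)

Regular tax:
  557100 kr × 15% = 83565 kr

Book-profits minimum tax:
  Adjusted income: 557100 kr + 152000 kr + 120700 kr = 829800 kr
  Less exemption 92000 kr → base 737800 kr
  737800 kr × 14% = 103292 kr

Excess of book-profits minimum tax over regular tax: 103292 kr − 83565 kr = 19727 kr.

19727 kr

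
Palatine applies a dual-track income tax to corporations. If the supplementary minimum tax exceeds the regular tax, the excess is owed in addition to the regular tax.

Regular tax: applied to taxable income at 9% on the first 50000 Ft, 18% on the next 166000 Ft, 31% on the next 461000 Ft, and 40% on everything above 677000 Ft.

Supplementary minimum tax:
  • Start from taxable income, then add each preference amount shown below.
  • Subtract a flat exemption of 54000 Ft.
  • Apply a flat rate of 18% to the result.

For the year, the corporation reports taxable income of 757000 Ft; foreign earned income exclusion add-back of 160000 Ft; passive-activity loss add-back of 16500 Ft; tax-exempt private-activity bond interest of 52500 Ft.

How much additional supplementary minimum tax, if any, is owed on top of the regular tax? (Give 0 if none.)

Supplementary minimum tax:
  Adjusted income: 757000 Ft + 160000 Ft + 16500 Ft + 52500 Ft = 986000 Ft
  Less exemption 54000 Ft → base 932000 Ft
  932000 Ft × 18% = 167760 Ft

Regular tax:
  50000 Ft × 9% = 4500 Ft
  166000 Ft × 18% = 29880 Ft
  461000 Ft × 31% = 142910 Ft
  80000 Ft × 40% = 32000 Ft
  → 209290 Ft

167760 Ft ≤ 209290 Ft, so no add-on is due.

0 Ft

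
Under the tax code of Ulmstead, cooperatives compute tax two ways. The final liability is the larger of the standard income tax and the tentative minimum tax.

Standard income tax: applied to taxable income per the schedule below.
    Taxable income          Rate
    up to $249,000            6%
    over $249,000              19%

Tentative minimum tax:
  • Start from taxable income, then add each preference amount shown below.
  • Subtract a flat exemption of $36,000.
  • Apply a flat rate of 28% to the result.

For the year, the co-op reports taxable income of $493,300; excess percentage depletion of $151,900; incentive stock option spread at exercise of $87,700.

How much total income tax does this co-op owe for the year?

Tentative minimum tax:
  Adjusted income: $493,300 + $151,900 + $87,700 = $732,900
  Less exemption $36,000 → base $696,900
  $696,900 × 28% = $195,132

Standard income tax:
  $249,000 × 6% = $14,940
  $244,300 × 19% = $46,417
  → $61,357

$195,132 > $61,357, so the tentative minimum tax is the binding amount.

$195,132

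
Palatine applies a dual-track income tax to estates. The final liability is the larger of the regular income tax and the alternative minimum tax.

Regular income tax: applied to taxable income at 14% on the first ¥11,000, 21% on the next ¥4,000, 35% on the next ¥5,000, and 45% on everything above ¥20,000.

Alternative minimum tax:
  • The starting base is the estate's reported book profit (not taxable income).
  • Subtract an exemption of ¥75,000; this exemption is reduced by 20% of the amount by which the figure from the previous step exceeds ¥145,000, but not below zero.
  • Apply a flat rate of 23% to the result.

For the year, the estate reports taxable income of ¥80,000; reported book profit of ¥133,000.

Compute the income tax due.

Alternative minimum tax:
  Base (reported book profit): ¥133,000
  Exemption: ¥133,000 ≤ ¥145,000, so full ¥75,000 applies
  Base: ¥133,000 − ¥75,000 = ¥58,000
  ¥58,000 × 23% = ¥13,340

Regular income tax:
  ¥11,000 × 14% = ¥1,540
  ¥4,000 × 21% = ¥840
  ¥5,000 × 35% = ¥1,750
  ¥60,000 × 45% = ¥27,000
  → ¥31,130

¥31,130 > ¥13,340, so the regular income tax governs.

¥31,130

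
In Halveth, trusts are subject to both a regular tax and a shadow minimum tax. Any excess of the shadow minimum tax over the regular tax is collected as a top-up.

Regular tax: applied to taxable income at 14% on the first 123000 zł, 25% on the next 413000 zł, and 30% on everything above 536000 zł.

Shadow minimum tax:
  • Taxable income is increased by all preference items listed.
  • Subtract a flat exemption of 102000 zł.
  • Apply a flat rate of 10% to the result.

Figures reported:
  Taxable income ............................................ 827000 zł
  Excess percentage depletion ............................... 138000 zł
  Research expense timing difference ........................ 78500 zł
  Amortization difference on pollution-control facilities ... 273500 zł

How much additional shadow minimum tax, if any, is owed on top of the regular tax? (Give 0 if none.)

0 zł

Regular tax:
  123000 zł × 14% = 17220 zł
  413000 zł × 25% = 103250 zł
  291000 zł × 30% = 87300 zł
  → 207770 zł

Shadow minimum tax:
  Adjusted income: 827000 zł + 138000 zł + 78500 zł + 273500 zł = 1317000 zł
  Less exemption 102000 zł → base 1215000 zł
  1215000 zł × 10% = 121500 zł

121500 zł ≤ 207770 zł, so no add-on is due.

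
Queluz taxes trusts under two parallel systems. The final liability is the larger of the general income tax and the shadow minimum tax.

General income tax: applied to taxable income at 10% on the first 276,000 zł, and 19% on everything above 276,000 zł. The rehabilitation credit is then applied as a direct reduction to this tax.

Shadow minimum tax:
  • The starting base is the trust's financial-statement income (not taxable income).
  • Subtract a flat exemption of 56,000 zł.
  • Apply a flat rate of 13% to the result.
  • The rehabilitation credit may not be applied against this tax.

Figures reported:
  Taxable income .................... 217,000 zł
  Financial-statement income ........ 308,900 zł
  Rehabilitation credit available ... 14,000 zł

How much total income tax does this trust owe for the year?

Shadow minimum tax:
  Base (financial-statement income): 308,900 zł
  Less exemption 56,000 zł → base 252,900 zł
  252,900 zł × 13% = 32,877 zł

General income tax:
  217,000 zł × 10% = 21,700 zł
  Less rehabilitation credit 14,000 zł → 7,700 zł

32,877 zł > 7,700 zł, so the shadow minimum tax is the binding amount.

32,877 zł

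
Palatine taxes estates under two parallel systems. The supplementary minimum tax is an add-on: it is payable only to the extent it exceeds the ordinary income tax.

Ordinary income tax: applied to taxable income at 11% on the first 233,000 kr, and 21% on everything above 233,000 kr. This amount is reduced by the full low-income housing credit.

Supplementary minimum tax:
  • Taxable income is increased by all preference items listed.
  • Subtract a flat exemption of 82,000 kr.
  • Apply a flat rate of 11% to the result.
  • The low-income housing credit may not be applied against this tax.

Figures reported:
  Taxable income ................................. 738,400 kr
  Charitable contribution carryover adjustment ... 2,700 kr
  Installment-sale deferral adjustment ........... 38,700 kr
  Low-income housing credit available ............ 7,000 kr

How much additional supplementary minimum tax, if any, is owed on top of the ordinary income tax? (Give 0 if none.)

Ordinary income tax:
  233,000 kr × 11% = 25,630 kr
  505,400 kr × 21% = 106,134 kr
  → 131,764 kr
  Less low-income housing credit 7,000 kr → 124,764 kr

Supplementary minimum tax:
  Adjusted income: 738,400 kr + 2,700 kr + 38,700 kr = 779,800 kr
  Less exemption 82,000 kr → base 697,800 kr
  697,800 kr × 11% = 76,758 kr

76,758 kr ≤ 124,764 kr, so no add-on is due.

0 kr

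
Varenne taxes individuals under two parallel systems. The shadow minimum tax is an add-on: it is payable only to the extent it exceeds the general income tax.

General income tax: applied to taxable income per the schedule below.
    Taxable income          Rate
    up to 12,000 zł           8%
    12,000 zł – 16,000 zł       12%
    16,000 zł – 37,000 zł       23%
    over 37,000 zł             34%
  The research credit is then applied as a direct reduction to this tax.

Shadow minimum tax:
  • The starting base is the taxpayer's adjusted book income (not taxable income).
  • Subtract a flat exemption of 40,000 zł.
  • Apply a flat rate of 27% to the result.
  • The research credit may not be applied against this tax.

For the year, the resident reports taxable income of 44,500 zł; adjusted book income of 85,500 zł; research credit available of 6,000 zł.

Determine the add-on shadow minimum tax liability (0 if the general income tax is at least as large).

9,465 zł

Shadow minimum tax:
  Base (adjusted book income): 85,500 zł
  Less exemption 40,000 zł → base 45,500 zł
  45,500 zł × 27% = 12,285 zł

General income tax:
  12,000 zł × 8% = 960 zł
  4,000 zł × 12% = 480 zł
  21,000 zł × 23% = 4,830 zł
  7,500 zł × 34% = 2,550 zł
  → 8,820 zł
  Less research credit 6,000 zł → 2,820 zł

Excess of shadow minimum tax over general income tax: 12,285 zł − 2,820 zł = 9,465 zł.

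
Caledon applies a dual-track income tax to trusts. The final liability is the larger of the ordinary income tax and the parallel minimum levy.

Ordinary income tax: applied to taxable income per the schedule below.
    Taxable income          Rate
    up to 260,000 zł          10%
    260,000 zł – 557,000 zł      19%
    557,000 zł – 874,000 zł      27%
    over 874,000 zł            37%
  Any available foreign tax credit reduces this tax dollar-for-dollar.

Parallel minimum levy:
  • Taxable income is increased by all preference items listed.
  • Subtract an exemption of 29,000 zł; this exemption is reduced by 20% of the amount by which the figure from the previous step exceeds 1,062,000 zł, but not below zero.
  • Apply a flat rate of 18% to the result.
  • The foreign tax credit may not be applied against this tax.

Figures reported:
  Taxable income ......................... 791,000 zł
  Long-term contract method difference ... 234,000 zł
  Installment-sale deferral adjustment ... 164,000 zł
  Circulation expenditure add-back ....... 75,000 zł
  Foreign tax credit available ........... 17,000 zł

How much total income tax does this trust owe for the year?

Ordinary income tax:
  260,000 zł × 10% = 26,000 zł
  297,000 zł × 19% = 56,430 zł
  234,000 zł × 27% = 63,180 zł
  → 145,610 zł
  Less foreign tax credit 17,000 zł → 128,610 zł

Parallel minimum levy:
  Adjusted income: 791,000 zł + 234,000 zł + 164,000 zł + 75,000 zł = 1,264,000 zł
  Exemption: 20% × (1,264,000 zł − 1,062,000 zł) = 40,400 zł ≥ 29,000 zł, so the exemption is fully phased out
  Base: 1,264,000 zł − 0 zł = 1,264,000 zł
  1,264,000 zł × 18% = 227,520 zł

227,520 zł > 128,610 zł, so the parallel minimum levy is the binding amount.

227,520 zł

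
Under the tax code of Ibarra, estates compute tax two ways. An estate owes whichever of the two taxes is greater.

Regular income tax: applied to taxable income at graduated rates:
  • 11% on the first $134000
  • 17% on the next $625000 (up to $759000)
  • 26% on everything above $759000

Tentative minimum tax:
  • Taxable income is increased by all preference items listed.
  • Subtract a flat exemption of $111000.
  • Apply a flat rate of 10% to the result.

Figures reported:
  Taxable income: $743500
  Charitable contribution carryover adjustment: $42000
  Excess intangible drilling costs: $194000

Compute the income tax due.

$118355

Tentative minimum tax:
  Adjusted income: $743500 + $42000 + $194000 = $979500
  Less exemption $111000 → base $868500
  $868500 × 10% = $86850

Regular income tax:
  $134000 × 11% = $14740
  $609500 × 17% = $103615
  → $118355

$118355 > $86850, so the regular income tax governs.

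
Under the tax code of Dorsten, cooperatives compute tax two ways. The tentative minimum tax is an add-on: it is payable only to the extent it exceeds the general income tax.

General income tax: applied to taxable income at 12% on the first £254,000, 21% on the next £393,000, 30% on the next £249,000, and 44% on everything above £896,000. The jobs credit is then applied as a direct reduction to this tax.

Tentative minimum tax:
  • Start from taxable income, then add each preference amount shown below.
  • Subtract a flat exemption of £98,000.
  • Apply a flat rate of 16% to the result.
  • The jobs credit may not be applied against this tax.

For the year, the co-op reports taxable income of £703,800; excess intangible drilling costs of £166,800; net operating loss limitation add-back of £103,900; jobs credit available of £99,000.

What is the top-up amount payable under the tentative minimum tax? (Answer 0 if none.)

£109,190

General income tax:
  £254,000 × 12% = £30,480
  £393,000 × 21% = £82,530
  £56,800 × 30% = £17,040
  → £130,050
  Less jobs credit £99,000 → £31,050

Tentative minimum tax:
  Adjusted income: £703,800 + £166,800 + £103,900 = £974,500
  Less exemption £98,000 → base £876,500
  £876,500 × 16% = £140,240

Excess of tentative minimum tax over general income tax: £140,240 − £31,050 = £109,190.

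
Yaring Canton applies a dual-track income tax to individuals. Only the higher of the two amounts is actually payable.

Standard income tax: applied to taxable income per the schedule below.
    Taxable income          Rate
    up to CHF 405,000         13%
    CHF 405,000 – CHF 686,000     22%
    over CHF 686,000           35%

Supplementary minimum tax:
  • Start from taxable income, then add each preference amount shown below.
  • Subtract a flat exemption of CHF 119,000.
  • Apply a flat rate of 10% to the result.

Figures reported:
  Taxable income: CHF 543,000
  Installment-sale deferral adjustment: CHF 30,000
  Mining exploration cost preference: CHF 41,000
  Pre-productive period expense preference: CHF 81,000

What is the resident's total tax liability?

CHF 83,010

Standard income tax:
  CHF 405,000 × 13% = CHF 52,650
  CHF 138,000 × 22% = CHF 30,360
  → CHF 83,010

Supplementary minimum tax:
  Adjusted income: CHF 543,000 + CHF 30,000 + CHF 41,000 + CHF 81,000 = CHF 695,000
  Less exemption CHF 119,000 → base CHF 576,000
  CHF 576,000 × 10% = CHF 57,600

CHF 83,010 > CHF 57,600, so the standard income tax governs.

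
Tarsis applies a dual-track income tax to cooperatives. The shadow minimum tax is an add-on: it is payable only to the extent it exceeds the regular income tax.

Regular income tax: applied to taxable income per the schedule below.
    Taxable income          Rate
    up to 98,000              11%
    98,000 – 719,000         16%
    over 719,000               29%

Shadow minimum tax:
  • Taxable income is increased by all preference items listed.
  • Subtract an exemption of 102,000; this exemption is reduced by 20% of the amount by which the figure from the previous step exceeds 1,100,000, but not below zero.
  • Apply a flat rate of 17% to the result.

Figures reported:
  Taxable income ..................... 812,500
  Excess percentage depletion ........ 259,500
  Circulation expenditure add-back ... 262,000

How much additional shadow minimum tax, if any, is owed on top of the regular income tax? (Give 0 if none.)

Shadow minimum tax:
  Adjusted income: 812,500 + 259,500 + 262,000 = 1,334,000
  Exemption: 102,000 − 20% × (1,334,000 − 1,100,000) = 102,000 − 46,800 = 55,200
  Base: 1,334,000 − 55,200 = 1,278,800
  1,278,800 × 17% = 217,396

Regular income tax:
  98,000 × 11% = 10,780
  621,000 × 16% = 99,360
  93,500 × 29% = 27,115
  → 137,255

Excess of shadow minimum tax over regular income tax: 217,396 − 137,255 = 80,141.

80,141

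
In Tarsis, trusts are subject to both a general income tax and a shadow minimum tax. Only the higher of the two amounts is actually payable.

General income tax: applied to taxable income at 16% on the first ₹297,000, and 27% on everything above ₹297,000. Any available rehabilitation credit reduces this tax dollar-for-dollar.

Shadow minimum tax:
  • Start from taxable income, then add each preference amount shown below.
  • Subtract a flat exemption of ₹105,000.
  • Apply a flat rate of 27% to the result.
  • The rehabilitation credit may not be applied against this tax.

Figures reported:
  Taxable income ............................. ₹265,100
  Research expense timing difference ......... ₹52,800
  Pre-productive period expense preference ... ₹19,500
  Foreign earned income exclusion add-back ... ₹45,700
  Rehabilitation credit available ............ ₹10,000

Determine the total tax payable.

₹75,087

General income tax:
  ₹265,100 × 16% = ₹42,416
  Less rehabilitation credit ₹10,000 → ₹32,416

Shadow minimum tax:
  Adjusted income: ₹265,100 + ₹52,800 + ₹19,500 + ₹45,700 = ₹383,100
  Less exemption ₹105,000 → base ₹278,100
  ₹278,100 × 27% = ₹75,087

₹75,087 > ₹32,416, so the shadow minimum tax is the binding amount.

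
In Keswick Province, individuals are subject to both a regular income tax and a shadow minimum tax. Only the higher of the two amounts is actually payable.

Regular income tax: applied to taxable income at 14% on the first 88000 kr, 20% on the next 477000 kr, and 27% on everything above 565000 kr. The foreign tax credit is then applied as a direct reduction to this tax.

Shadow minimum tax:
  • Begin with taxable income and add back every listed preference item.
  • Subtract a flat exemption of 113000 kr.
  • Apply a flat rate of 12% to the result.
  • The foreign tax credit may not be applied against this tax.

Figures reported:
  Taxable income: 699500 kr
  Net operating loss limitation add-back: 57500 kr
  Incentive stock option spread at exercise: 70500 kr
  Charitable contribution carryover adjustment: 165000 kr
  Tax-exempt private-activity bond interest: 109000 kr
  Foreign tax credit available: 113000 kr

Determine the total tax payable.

118620 kr

Shadow minimum tax:
  Adjusted income: 699500 kr + 57500 kr + 70500 kr + 165000 kr + 109000 kr = 1101500 kr
  Less exemption 113000 kr → base 988500 kr
  988500 kr × 12% = 118620 kr

Regular income tax:
  88000 kr × 14% = 12320 kr
  477000 kr × 20% = 95400 kr
  134500 kr × 27% = 36315 kr
  → 144035 kr
  Less foreign tax credit 113000 kr → 31035 kr

118620 kr > 31035 kr, so the shadow minimum tax is the binding amount.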